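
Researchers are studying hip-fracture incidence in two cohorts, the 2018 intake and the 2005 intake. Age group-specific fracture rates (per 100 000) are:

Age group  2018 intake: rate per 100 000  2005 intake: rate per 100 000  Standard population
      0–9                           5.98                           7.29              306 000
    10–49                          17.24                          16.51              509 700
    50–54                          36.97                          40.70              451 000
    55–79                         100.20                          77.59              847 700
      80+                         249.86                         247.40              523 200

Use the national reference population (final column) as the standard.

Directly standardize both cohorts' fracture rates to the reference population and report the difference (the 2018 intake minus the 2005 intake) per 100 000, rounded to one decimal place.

7.1

Standard total = 2 637 600; weights = 0.1160, 0.1932, 0.1710, 0.3214, 0.1984.
The 2018 intake: 0.1160×5.98 + 0.1932×17.24 + 0.1710×36.97 + 0.3214×100.20 + 0.1984×249.86 = 92.1129 per 100 000.
The 2005 intake: 0.1160×7.29 + 0.1932×16.51 + 0.1710×40.70 + 0.3214×77.59 + 0.1984×247.40 = 85.0069 per 100 000.
Difference = 92.1129 − 85.0069 = 7.1059.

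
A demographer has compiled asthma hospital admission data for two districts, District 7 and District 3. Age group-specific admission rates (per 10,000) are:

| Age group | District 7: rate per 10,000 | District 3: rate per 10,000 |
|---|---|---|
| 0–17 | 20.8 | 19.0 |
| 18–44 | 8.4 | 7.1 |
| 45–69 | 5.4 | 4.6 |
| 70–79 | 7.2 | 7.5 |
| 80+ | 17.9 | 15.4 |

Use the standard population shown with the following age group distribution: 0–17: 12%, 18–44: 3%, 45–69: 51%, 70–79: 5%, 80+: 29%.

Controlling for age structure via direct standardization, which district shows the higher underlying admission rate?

District 7

Standard weights: 0.12, 0.03, 0.51, 0.05, 0.29.
District 7: 0.1200×20.8 + 0.0300×8.4 + 0.5100×5.4 + 0.0500×7.2 + 0.2900×17.9 = 11.0530 per 10,000.
District 3: 0.1200×19.0 + 0.0300×7.1 + 0.5100×4.6 + 0.0500×7.5 + 0.2900×15.4 = 9.6800 per 10,000.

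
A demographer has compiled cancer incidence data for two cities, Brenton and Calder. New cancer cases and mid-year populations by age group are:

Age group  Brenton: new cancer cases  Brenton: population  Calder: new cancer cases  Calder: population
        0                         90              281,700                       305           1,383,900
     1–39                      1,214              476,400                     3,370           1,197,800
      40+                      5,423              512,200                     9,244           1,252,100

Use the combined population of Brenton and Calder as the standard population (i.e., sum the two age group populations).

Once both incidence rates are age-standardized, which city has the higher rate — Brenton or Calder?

Brenton

Age-specific rates per 100,000 for Brenton: 31.95, 254.83, 1058.77.
For Calder: 22.04, 281.35, 738.28.
Combined standard total = 5,104,100; weights = 0.3263, 0.3280, 0.3457.
Brenton: 0.3263×31.95 + 0.3280×254.83 + 0.3457×1058.77 = 459.9886 per 100,000.
Calder: 0.3263×22.04 + 0.3280×281.35 + 0.3457×738.28 = 354.6737 per 100,000.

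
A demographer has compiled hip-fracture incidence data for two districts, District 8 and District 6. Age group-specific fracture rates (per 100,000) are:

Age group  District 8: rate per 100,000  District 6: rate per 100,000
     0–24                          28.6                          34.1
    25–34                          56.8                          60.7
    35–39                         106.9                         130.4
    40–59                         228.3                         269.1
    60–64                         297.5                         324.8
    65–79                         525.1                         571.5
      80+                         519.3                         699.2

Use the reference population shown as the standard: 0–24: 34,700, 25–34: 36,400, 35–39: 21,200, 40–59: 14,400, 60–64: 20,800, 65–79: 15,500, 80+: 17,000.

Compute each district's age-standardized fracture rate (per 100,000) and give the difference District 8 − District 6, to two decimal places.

-36.02

Standard total = 160,000; weights = 0.2169, 0.2275, 0.1325, 0.0900, 0.1300, 0.0969, 0.1062.
District 8: 0.2169×28.6 + 0.2275×56.8 + 0.1325×106.9 + 0.0900×228.3 + 0.1300×297.5 + 0.0969×525.1 + 0.1062×519.3 = 198.5556 per 100,000.
District 6: 0.2169×34.1 + 0.2275×60.7 + 0.1325×130.4 + 0.0900×269.1 + 0.1300×324.8 + 0.0969×571.5 + 0.1062×699.2 = 234.5798 per 100,000.
Difference = 198.5556 − 234.5798 = -36.0242.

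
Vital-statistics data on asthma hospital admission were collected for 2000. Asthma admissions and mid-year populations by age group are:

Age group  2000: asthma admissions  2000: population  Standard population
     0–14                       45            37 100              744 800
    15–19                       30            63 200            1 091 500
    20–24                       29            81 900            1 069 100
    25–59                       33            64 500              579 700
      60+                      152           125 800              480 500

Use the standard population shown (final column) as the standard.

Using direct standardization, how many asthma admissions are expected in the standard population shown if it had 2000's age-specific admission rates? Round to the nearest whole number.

Age-specific rates per 10 000 for 2000: 12.13, 4.75, 3.54, 5.12, 12.08.
Expected asthma admissions = Σ (standard pop × age-specific rate ÷ 10 000)
= 744 800×12.13/10 000 + 1 091 500×4.75/10 000 + 1 069 100×3.54/10 000 + 579 700×5.12/10 000 + 480 500×12.08/10 000
= 903.40 + 518.12 + 378.56 + 296.59 + 580.57 = 2677.23.

2677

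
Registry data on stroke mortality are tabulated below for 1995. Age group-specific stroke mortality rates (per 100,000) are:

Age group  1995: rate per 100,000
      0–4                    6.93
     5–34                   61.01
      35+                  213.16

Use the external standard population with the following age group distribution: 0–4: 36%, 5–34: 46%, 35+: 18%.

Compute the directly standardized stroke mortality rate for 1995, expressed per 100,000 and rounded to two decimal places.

Standard weights: 0.36, 0.46, 0.18.
Standardized rate: 0.3600×6.93 + 0.4600×61.01 + 0.1800×213.16 = 68.9282 per 100,000.

68.93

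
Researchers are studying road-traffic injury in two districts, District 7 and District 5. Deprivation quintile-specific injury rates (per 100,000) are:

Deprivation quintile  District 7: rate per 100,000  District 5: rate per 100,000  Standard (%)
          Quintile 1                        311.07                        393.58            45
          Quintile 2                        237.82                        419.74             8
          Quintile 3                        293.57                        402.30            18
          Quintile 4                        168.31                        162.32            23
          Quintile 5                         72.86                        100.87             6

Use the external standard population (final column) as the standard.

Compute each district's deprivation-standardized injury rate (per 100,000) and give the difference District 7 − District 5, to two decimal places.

Standard weights: 0.45, 0.08, 0.18, 0.23, 0.06.
District 7: 0.4500×311.07 + 0.0800×237.82 + 0.1800×293.57 + 0.2300×168.31 + 0.0600×72.86 = 254.9326 per 100,000.
District 5: 0.4500×393.58 + 0.0800×419.74 + 0.1800×402.30 + 0.2300×162.32 + 0.0600×100.87 = 326.4900 per 100,000.
Difference = 254.9326 − 326.4900 = -71.5574.

-71.56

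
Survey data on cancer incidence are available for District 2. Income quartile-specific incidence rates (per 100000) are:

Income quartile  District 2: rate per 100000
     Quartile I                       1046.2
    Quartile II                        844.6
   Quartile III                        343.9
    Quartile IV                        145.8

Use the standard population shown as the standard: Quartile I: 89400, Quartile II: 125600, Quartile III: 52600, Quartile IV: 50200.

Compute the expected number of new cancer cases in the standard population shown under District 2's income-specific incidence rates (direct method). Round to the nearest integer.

Expected new cancer cases = Σ (standard pop × income-specific rate ÷ 100000)
= 89400×1046.2/100000 + 125600×844.6/100000 + 52600×343.9/100000 + 50200×145.8/100000
= 935.30 + 1060.82 + 180.89 + 73.19 = 2250.20.

2250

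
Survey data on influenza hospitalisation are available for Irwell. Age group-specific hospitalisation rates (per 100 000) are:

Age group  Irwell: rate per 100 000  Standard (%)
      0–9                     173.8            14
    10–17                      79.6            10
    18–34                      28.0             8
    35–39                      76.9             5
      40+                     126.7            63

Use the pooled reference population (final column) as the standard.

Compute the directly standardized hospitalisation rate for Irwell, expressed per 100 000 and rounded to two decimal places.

Standard weights: 0.14, 0.10, 0.08, 0.05, 0.63.
Standardized rate: 0.1400×173.8 + 0.1000×79.6 + 0.0800×28.0 + 0.0500×76.9 + 0.6300×126.7 = 118.1980 per 100 000.

118.20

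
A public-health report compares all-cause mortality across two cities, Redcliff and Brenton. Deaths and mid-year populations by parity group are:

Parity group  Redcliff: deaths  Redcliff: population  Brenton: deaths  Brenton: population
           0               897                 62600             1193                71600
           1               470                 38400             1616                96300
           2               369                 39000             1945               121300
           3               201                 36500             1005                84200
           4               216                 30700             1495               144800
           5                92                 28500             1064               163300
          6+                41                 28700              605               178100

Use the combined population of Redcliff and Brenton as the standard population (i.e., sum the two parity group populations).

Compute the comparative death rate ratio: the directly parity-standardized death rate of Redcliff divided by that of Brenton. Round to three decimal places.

0.644

Parity-specific rates per 1000 for Redcliff: 14.329, 12.240, 9.462, 5.507, 7.036, 3.228, 1.429.
For Brenton: 16.662, 16.781, 16.035, 11.936, 10.325, 6.516, 3.397.
Combined standard total = 1124000; weights = 0.1194, 0.1198, 0.1426, 0.1074, 0.1561, 0.1706, 0.1840.
Redcliff: 0.1194×14.329 + 0.1198×12.240 + 0.1426×9.462 + 0.1074×5.507 + 0.1561×7.036 + 0.1706×3.228 + 0.1840×1.429 = 7.0306 per 1000.
Brenton: 0.1194×16.662 + 0.1198×16.781 + 0.1426×16.035 + 0.1074×11.936 + 0.1561×10.325 + 0.1706×6.516 + 0.1840×3.397 = 10.9178 per 1000.
Ratio = 7.0306 ÷ 10.9178 = 0.64396.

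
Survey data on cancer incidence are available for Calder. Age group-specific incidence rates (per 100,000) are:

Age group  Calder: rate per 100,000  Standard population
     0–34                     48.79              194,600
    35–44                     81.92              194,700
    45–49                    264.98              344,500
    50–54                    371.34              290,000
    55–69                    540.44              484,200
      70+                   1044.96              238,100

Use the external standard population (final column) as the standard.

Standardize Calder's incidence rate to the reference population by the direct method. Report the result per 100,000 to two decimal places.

420.88

Standard total = 1,746,100; weights = 0.1114, 0.1115, 0.1973, 0.1661, 0.2773, 0.1364.
Standardized rate: 0.1114×48.79 + 0.1115×81.92 + 0.1973×264.98 + 0.1661×371.34 + 0.2773×540.44 + 0.1364×1044.96 = 420.8834 per 100,000.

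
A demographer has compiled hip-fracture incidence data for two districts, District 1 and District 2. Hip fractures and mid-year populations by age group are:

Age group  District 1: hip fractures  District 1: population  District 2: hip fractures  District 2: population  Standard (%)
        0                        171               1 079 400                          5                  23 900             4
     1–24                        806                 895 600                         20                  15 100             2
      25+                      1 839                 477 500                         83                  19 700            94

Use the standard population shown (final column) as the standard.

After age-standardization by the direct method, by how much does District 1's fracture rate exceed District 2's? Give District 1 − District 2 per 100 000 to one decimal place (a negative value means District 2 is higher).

-35.1

Age-specific rates per 100 000 for District 1: 15.84, 90.00, 385.13.
For District 2: 20.92, 132.45, 421.32.
Standard weights: 0.04, 0.02, 0.94.
District 1: 0.0400×15.84 + 0.0200×90.00 + 0.9400×385.13 = 364.4566 per 100 000.
District 2: 0.0400×20.92 + 0.0200×132.45 + 0.9400×421.32 = 399.5264 per 100 000.
Difference = 364.4566 − 399.5264 = -35.0698.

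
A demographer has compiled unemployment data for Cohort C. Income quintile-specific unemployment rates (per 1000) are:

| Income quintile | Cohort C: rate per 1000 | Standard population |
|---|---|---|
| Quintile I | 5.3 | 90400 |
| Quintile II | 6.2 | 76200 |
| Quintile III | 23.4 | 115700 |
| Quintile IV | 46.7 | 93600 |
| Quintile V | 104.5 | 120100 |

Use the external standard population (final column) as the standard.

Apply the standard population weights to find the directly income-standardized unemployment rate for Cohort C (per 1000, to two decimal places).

Standard total = 496000; weights = 0.1823, 0.1536, 0.2333, 0.1887, 0.2421.
Standardized rate: 0.1823×5.3 + 0.1536×6.2 + 0.2333×23.4 + 0.1887×46.7 + 0.2421×104.5 = 41.4930 per 1000.

41.49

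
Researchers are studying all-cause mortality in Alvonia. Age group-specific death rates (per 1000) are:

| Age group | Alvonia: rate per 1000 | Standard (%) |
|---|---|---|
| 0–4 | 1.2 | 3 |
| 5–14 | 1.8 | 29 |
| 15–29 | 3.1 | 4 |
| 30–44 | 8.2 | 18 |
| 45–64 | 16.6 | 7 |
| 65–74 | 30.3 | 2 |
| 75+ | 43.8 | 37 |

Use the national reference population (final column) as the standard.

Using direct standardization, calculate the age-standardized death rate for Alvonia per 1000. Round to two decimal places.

20.13

Standard weights: 0.03, 0.29, 0.04, 0.18, 0.07, 0.02, 0.37.
Standardized rate: 0.0300×1.2 + 0.2900×1.8 + 0.0400×3.1 + 0.1800×8.2 + 0.0700×16.6 + 0.0200×30.3 + 0.3700×43.8 = 20.1320 per 1000.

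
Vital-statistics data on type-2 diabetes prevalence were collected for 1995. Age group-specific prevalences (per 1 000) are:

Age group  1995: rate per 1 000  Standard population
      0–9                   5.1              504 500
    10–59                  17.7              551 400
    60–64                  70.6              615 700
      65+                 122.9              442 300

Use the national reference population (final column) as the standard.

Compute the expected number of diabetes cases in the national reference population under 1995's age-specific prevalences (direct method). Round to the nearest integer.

110160

Expected diabetes cases = Σ (standard pop × age-specific rate ÷ 1 000)
= 504 500×5.1/1 000 + 551 400×17.7/1 000 + 615 700×70.6/1 000 + 442 300×122.9/1 000
= 2572.95 + 9759.78 + 43468.42 + 54358.67 = 110159.82.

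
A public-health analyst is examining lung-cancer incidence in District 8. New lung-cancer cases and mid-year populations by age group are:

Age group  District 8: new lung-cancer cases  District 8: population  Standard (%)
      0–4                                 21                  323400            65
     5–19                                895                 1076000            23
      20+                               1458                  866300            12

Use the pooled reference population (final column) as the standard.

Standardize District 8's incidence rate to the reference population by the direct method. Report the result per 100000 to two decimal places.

Age-specific rates per 100000 for District 8: 6.49, 83.18, 168.30.
Standard weights: 0.65, 0.23, 0.12.
Standardized rate: 0.6500×6.49 + 0.2300×83.18 + 0.1200×168.30 = 43.5481 per 100000.

43.55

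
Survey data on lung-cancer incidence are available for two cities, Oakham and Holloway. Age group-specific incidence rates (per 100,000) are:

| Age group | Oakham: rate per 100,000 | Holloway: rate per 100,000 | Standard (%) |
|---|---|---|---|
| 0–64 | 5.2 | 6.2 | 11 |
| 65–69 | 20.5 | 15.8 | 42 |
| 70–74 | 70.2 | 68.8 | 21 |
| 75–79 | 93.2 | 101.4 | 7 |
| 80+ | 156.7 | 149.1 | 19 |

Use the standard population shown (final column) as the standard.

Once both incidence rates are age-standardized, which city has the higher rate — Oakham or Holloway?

Oakham

Standard weights: 0.11, 0.42, 0.21, 0.07, 0.19.
Oakham: 0.1100×5.2 + 0.4200×20.5 + 0.2100×70.2 + 0.0700×93.2 + 0.1900×156.7 = 60.2210 per 100,000.
Holloway: 0.1100×6.2 + 0.4200×15.8 + 0.2100×68.8 + 0.0700×101.4 + 0.1900×149.1 = 57.1930 per 100,000.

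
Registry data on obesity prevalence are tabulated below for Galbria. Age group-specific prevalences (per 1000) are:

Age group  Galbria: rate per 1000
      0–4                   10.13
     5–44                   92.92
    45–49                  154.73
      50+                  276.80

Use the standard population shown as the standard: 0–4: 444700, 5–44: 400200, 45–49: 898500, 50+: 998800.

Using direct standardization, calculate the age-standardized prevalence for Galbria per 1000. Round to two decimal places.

Standard total = 2742200; weights = 0.1622, 0.1459, 0.3277, 0.3642.
Standardized rate: 0.1622×10.13 + 0.1459×92.92 + 0.3277×154.73 + 0.3642×276.80 = 166.7217 per 1000.

166.72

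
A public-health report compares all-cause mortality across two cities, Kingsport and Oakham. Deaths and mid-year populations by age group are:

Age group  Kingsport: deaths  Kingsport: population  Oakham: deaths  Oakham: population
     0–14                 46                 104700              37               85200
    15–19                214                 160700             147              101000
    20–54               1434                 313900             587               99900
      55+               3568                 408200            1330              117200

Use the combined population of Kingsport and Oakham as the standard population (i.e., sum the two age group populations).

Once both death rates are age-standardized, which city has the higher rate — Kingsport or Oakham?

Age-specific rates per 100000 for Kingsport: 43.94, 133.17, 456.83, 874.08.
For Oakham: 43.43, 145.54, 587.59, 1134.81.
Combined standard total = 1390800; weights = 0.1365, 0.1882, 0.2975, 0.3778.
Kingsport: 0.1365×43.94 + 0.1882×133.17 + 0.2975×456.83 + 0.3778×874.08 = 497.1766 per 100000.
Oakham: 0.1365×43.43 + 0.1882×145.54 + 0.2975×587.59 + 0.3778×1134.81 = 636.8349 per 100000.
The crude rates (532.86 vs 520.95) would put Kingsport higher, but that reflects its age composition; once standardized to a common age structure, Oakham has the higher underlying rate.

Oakham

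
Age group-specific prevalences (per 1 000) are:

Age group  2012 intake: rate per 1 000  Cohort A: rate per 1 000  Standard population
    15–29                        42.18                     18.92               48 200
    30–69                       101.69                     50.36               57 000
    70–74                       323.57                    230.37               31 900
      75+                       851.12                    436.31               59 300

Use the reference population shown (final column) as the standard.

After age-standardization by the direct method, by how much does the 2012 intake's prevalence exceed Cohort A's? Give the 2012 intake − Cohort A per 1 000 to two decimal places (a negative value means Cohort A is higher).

160.99

Standard total = 196 400; weights = 0.2454, 0.2902, 0.1624, 0.3019.
The 2012 intake: 0.2454×42.18 + 0.2902×101.69 + 0.1624×323.57 + 0.3019×851.12 = 349.4028 per 1 000.
Cohort A: 0.2454×18.92 + 0.2902×50.36 + 0.1624×230.37 + 0.3019×436.31 = 188.4137 per 1 000.
Difference = 349.4028 − 188.4137 = 160.9891.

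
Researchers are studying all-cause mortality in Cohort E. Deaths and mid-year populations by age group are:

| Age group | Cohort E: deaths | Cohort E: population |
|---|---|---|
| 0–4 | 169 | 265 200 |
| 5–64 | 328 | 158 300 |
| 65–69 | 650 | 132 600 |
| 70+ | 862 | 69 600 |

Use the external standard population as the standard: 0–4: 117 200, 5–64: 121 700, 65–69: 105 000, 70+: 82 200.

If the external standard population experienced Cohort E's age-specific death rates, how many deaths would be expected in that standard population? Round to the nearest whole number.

1860

Age-specific rates per 1 000 for Cohort E: 0.637, 2.072, 4.902, 12.385.
Expected deaths = Σ (standard pop × age-specific rate ÷ 1 000)
= 117 200×0.637/1 000 + 121 700×2.072/1 000 + 105 000×4.902/1 000 + 82 200×12.385/1 000
= 74.69 + 252.16 + 514.71 + 1018.05 = 1859.61.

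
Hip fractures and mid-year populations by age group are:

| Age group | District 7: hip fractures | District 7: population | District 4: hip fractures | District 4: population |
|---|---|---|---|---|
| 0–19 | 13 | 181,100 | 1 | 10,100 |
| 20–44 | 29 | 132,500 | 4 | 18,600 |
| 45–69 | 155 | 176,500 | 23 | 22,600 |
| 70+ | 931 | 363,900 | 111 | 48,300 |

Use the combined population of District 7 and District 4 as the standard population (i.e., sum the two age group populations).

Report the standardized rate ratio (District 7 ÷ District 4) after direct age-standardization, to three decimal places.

Age-specific rates per 100,000 for District 7: 7.18, 21.89, 87.82, 255.84.
For District 4: 9.90, 21.51, 101.77, 229.81.
Combined standard total = 953,600; weights = 0.2005, 0.1585, 0.2088, 0.4323.
District 7: 0.2005×7.18 + 0.1585×21.89 + 0.2088×87.82 + 0.4323×255.84 = 133.8311 per 100,000.
District 4: 0.2005×9.90 + 0.1585×21.51 + 0.2088×101.77 + 0.4323×229.81 = 125.9796 per 100,000.
Ratio = 133.8311 ÷ 125.9796 = 1.06232.

1.062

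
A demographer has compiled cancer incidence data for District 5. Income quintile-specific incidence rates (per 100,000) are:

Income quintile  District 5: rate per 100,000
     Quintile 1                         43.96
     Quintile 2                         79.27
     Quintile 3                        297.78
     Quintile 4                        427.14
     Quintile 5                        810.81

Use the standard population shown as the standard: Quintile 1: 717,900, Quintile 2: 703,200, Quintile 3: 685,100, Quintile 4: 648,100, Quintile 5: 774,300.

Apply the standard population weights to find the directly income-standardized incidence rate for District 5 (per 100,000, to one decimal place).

338.9

Standard total = 3,528,600; weights = 0.2035, 0.1993, 0.1942, 0.1837, 0.2194.
Standardized rate: 0.2035×43.96 + 0.1993×79.27 + 0.1942×297.78 + 0.1837×427.14 + 0.2194×810.81 = 338.9305 per 100,000.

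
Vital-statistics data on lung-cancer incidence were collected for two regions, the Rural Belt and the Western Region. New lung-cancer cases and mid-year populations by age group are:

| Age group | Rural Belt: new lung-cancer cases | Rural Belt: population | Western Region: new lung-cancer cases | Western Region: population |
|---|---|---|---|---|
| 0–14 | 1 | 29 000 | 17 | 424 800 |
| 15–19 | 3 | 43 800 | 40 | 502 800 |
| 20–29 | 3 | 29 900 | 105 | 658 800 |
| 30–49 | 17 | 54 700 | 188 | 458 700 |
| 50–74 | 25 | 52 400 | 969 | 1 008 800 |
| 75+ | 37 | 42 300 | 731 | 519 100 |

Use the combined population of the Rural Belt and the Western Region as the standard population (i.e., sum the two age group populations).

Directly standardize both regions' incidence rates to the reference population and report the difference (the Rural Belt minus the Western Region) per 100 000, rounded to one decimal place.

Age-specific rates per 100 000 for the Rural Belt: 3.45, 6.85, 10.03, 31.08, 47.71, 87.47.
For the Western Region: 4.00, 7.96, 15.94, 40.99, 96.05, 140.82.
Combined standard total = 3 825 100; weights = 0.1186, 0.1429, 0.1800, 0.1342, 0.2774, 0.1468.
The Rural Belt: 0.1186×3.45 + 0.1429×6.85 + 0.1800×10.03 + 0.1342×31.08 + 0.2774×47.71 + 0.1468×87.47 = 33.4397 per 100 000.
The Western Region: 0.1186×4.00 + 0.1429×7.96 + 0.1800×15.94 + 0.1342×40.99 + 0.2774×96.05 + 0.1468×140.82 = 57.2986 per 100 000.
Difference = 33.4397 − 57.2986 = -23.8589.

-23.9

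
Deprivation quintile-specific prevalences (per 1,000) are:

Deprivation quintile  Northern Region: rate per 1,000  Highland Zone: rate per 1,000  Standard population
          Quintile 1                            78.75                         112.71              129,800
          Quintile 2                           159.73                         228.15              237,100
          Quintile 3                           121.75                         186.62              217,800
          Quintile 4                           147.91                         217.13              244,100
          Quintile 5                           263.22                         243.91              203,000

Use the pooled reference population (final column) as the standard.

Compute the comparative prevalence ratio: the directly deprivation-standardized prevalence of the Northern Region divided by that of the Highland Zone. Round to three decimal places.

0.775

Standard total = 1,031,800; weights = 0.1258, 0.2298, 0.2111, 0.2366, 0.1967.
The Northern Region: 0.1258×78.75 + 0.2298×159.73 + 0.2111×121.75 + 0.2366×147.91 + 0.1967×263.22 = 159.0903 per 1,000.
The Highland Zone: 0.1258×112.71 + 0.2298×228.15 + 0.2111×186.62 + 0.2366×217.13 + 0.1967×243.91 = 205.3548 per 1,000.
Ratio = 159.0903 ÷ 205.3548 = 0.77471.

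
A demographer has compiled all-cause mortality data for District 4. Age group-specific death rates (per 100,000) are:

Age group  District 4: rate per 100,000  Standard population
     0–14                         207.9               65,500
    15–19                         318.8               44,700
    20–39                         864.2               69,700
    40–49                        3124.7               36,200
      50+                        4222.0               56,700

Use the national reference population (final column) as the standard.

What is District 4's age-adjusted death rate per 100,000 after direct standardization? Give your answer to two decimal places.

Standard total = 272,800; weights = 0.2401, 0.1639, 0.2555, 0.1327, 0.2078.
Standardized rate: 0.2401×207.9 + 0.1639×318.8 + 0.2555×864.2 + 0.1327×3124.7 + 0.2078×4222.0 = 1615.1176 per 100,000.

1615.12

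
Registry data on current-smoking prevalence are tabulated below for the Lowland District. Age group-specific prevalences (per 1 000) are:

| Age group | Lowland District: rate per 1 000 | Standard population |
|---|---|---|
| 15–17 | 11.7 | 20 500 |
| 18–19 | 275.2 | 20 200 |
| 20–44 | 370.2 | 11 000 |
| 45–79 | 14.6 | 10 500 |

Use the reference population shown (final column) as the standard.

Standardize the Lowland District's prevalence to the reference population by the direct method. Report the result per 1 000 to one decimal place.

161.2

Standard total = 62 200; weights = 0.3296, 0.3248, 0.1768, 0.1688.
Standardized rate: 0.3296×11.7 + 0.3248×275.2 + 0.1768×370.2 + 0.1688×14.6 = 161.1638 per 1 000.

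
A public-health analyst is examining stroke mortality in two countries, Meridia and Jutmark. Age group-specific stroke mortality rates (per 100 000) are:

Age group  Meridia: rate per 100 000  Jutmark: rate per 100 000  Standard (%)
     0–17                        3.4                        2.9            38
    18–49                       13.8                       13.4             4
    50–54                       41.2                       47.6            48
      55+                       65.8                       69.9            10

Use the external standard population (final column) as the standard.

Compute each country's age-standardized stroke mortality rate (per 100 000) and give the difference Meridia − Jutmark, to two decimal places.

Standard weights: 0.38, 0.04, 0.48, 0.10.
Meridia: 0.3800×3.4 + 0.0400×13.8 + 0.4800×41.2 + 0.1000×65.8 = 28.2000 per 100 000.
Jutmark: 0.3800×2.9 + 0.0400×13.4 + 0.4800×47.6 + 0.1000×69.9 = 31.4760 per 100 000.
Difference = 28.2000 − 31.4760 = -3.2760.

-3.28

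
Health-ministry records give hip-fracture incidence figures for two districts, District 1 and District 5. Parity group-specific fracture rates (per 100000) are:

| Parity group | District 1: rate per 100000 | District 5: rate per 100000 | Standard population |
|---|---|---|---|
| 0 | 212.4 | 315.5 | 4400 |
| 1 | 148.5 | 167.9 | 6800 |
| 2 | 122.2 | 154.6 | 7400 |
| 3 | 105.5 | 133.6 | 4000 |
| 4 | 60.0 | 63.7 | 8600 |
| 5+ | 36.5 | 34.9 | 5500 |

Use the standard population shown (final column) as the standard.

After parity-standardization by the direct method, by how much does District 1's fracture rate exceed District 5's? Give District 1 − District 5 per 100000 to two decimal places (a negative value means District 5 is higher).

-26.18

Standard total = 36700; weights = 0.1199, 0.1853, 0.2016, 0.1090, 0.2343, 0.1499.
District 1: 0.1199×212.4 + 0.1853×148.5 + 0.2016×122.2 + 0.1090×105.5 + 0.2343×60.0 + 0.1499×36.5 = 108.6482 per 100000.
District 5: 0.1199×315.5 + 0.1853×167.9 + 0.2016×154.6 + 0.1090×133.6 + 0.2343×63.7 + 0.1499×34.9 = 134.8264 per 100000.
Difference = 108.6482 − 134.8264 = -26.1782.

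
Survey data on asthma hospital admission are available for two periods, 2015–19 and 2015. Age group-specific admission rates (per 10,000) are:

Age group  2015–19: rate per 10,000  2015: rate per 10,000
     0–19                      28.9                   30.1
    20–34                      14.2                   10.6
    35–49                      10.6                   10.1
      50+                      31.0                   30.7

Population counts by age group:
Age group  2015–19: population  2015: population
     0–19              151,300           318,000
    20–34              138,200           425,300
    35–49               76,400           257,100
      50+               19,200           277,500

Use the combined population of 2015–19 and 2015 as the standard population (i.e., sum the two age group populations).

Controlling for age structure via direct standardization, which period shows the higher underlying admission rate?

2015–19

Combined standard total = 1,663,000; weights = 0.2822, 0.3388, 0.2005, 0.1784.
2015–19: 0.2822×28.9 + 0.3388×14.2 + 0.2005×10.6 + 0.1784×31.0 = 20.6237 per 10,000.
2015: 0.2822×30.1 + 0.3388×10.6 + 0.2005×10.1 + 0.1784×30.7 = 19.5887 per 10,000.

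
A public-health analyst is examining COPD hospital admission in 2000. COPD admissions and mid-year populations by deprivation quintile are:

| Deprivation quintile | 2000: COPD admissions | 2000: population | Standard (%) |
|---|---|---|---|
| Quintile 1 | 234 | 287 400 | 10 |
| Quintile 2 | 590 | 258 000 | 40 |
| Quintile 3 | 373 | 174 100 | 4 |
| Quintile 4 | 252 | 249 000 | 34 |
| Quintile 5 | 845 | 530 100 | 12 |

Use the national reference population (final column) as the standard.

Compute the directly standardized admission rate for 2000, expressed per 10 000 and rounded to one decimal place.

Deprivation-specific rates per 10 000 for 2000: 8.14, 22.87, 21.42, 10.12, 15.94.
Standard weights: 0.10, 0.40, 0.04, 0.34, 0.12.
Standardized rate: 0.1000×8.14 + 0.4000×22.87 + 0.0400×21.42 + 0.3400×10.12 + 0.1200×15.94 = 16.1723 per 10 000.

16.2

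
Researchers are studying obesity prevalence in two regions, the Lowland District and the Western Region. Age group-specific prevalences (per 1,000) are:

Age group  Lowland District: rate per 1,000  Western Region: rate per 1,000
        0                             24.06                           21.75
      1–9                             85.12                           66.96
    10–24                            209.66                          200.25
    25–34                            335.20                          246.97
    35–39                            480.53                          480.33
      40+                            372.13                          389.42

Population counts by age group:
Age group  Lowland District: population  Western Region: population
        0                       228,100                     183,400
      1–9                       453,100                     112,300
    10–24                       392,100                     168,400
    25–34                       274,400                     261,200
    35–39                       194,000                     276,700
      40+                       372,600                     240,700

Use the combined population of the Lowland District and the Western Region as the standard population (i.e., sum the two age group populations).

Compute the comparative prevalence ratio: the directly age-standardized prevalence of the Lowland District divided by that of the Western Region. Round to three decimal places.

1.070

Combined standard total = 3,157,000; weights = 0.1303, 0.1791, 0.1775, 0.1697, 0.1491, 0.1943.
The Lowland District: 0.1303×24.06 + 0.1791×85.12 + 0.1775×209.66 + 0.1697×335.20 + 0.1491×480.53 + 0.1943×372.13 = 256.4105 per 1,000.
The Western Region: 0.1303×21.75 + 0.1791×66.96 + 0.1775×200.25 + 0.1697×246.97 + 0.1491×480.33 + 0.1943×389.42 = 239.5468 per 1,000.
Ratio = 256.4105 ÷ 239.5468 = 1.07040.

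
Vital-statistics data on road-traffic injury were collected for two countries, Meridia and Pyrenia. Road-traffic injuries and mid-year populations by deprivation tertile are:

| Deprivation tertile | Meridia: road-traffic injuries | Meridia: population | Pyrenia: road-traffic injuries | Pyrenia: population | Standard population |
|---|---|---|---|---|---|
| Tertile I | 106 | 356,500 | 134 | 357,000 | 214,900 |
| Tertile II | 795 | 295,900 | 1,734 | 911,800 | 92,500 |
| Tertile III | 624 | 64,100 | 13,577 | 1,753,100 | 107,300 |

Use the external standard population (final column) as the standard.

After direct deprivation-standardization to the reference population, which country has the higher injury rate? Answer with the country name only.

Meridia

Deprivation-specific rates per 100,000 for Meridia: 29.73, 268.67, 973.48.
For Pyrenia: 37.54, 190.17, 774.46.
Standard total = 414,700; weights = 0.5182, 0.2231, 0.2587.
Meridia: 0.5182×29.73 + 0.2231×268.67 + 0.2587×973.48 = 327.2153 per 100,000.
Pyrenia: 0.5182×37.54 + 0.2231×190.17 + 0.2587×774.46 = 262.2534 per 100,000.
The crude rates (212.84 vs 511.10) would put Pyrenia higher, but that reflects its deprivation composition; once standardized to a common deprivation structure, Meridia has the higher underlying rate.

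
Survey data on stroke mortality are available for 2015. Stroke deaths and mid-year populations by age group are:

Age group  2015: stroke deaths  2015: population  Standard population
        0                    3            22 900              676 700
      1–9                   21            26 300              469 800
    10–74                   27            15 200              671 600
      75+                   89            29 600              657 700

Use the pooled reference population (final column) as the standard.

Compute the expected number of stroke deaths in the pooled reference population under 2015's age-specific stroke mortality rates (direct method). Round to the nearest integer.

3634

Age-specific rates per 100 000 for 2015: 13.10, 79.85, 177.63, 300.68.
Expected stroke deaths = Σ (standard pop × age-specific rate ÷ 100 000)
= 676 700×13.10/100 000 + 469 800×79.85/100 000 + 671 600×177.63/100 000 + 657 700×300.68/100 000
= 88.65 + 375.13 + 1192.97 + 1977.54 = 3634.29.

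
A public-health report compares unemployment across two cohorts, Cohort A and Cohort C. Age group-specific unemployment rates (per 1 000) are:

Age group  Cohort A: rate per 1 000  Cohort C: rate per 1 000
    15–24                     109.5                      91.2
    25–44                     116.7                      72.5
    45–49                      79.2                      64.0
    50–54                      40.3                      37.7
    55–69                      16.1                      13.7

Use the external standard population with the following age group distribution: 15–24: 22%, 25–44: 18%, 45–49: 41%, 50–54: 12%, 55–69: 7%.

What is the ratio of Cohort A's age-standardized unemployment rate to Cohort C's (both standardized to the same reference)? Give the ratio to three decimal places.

1.288

Standard weights: 0.22, 0.18, 0.41, 0.12, 0.07.
Cohort A: 0.2200×109.5 + 0.1800×116.7 + 0.4100×79.2 + 0.1200×40.3 + 0.0700×16.1 = 83.5310 per 1 000.
Cohort C: 0.2200×91.2 + 0.1800×72.5 + 0.4100×64.0 + 0.1200×37.7 + 0.0700×13.7 = 64.8370 per 1 000.
Ratio = 83.5310 ÷ 64.8370 = 1.28832.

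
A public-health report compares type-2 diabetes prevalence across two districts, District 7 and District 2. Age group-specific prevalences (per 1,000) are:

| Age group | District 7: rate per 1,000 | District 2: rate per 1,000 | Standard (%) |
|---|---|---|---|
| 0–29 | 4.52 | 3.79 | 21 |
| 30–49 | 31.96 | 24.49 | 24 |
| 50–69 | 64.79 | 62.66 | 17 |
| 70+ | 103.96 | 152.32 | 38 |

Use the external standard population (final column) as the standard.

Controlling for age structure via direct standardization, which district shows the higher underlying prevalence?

Standard weights: 0.21, 0.24, 0.17, 0.38.
District 7: 0.2100×4.52 + 0.2400×31.96 + 0.1700×64.79 + 0.3800×103.96 = 59.1387 per 1,000.
District 2: 0.2100×3.79 + 0.2400×24.49 + 0.1700×62.66 + 0.3800×152.32 = 75.2073 per 1,000.

District 2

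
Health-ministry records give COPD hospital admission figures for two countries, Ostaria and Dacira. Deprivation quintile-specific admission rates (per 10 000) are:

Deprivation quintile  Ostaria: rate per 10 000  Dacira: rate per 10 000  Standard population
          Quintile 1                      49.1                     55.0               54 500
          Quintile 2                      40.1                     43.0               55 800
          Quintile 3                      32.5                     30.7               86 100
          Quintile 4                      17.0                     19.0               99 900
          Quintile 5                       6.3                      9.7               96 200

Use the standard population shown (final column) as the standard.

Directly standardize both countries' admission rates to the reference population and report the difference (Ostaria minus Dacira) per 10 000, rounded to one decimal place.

-2.2

Standard total = 392 500; weights = 0.1389, 0.1422, 0.2194, 0.2545, 0.2451.
Ostaria: 0.1389×49.1 + 0.1422×40.1 + 0.2194×32.5 + 0.2545×17.0 + 0.2451×6.3 = 25.5188 per 10 000.
Dacira: 0.1389×55.0 + 0.1422×43.0 + 0.2194×30.7 + 0.2545×19.0 + 0.2451×9.7 = 27.6979 per 10 000.
Difference = 25.5188 − 27.6979 = -2.1790.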